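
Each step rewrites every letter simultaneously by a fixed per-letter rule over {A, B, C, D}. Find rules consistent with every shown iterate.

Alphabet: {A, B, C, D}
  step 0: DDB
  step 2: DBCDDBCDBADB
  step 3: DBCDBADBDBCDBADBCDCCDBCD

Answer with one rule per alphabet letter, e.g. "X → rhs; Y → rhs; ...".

A->CC, B->CD, C->BA, D->DB

  step 2 ⇒ step 3: DBCDDBCDBADB ⇒ DB·CD·BA·DB·DB·CD·BA·DB·CD·CC·DB·CD
    A ↦ CC
    B ↦ CD
    C ↦ BA
    D ↦ DB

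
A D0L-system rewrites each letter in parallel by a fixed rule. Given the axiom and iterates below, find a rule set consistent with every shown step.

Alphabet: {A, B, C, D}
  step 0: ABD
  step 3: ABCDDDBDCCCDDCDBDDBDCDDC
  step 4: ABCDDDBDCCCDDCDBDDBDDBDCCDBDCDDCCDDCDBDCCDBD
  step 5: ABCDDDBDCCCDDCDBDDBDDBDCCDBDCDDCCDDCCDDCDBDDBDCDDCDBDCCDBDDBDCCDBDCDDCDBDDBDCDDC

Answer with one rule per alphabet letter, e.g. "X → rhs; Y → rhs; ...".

  step 4 ⇒ step 5: ABCDDDBDCCCDDCDBDDBDDBDCCDBDCDDCCDDCDBDCCDBD ⇒ ABC·DD·DBD·C·C·C·DD·C·DBD·DBD·DBD·C·C·DBD·C·DD·C·C·DD·C·C·DD·C·DBD·DBD·C·DD·C·DBD·C·C·DBD·DBD·C·C·DBD·C·DD·C·DBD·DBD·C·DD·C
    A ↦ ABC
    B ↦ DD
    C ↦ DBD
    D ↦ C

A->ABC, B->DD, C->DBD, D->C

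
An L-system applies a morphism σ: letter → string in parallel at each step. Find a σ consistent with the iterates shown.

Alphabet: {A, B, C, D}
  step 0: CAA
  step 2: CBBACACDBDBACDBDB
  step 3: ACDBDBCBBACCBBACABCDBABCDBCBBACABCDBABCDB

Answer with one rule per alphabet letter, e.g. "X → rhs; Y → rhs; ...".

  step 2 ⇒ step 3: CBBACACDBDBACDBDB ⇒ AC·DB·DB·CBB·AC·CBB·AC·ABC·DB·ABC·DB·CBB·AC·ABC·DB·ABC·DB
    A ↦ CBB
    B ↦ DB
    C ↦ AC
    D ↦ ABC

A->CBB, B->DB, C->AC, D->ABC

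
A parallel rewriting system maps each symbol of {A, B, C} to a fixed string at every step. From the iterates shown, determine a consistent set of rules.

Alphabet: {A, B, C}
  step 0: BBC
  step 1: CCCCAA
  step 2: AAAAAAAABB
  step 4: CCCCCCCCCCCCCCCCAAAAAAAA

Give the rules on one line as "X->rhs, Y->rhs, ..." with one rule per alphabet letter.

A->B, B->CC, C->AA

  step 1 ⇒ step 2: CCCCAA ⇒ AA·AA·AA·AA·B·B
    A ↦ B
    C ↦ AA
  step 0 ⇒ step 1: BBC ⇒ CC·CC·AA
    B ↦ CC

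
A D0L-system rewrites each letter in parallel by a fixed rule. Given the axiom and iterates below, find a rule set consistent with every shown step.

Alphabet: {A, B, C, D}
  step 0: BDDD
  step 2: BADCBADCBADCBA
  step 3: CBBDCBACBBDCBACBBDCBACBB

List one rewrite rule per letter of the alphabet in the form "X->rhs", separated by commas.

  step 2 ⇒ step 3: BADCBADCBADCBA ⇒ C·BB·DC·BA·C·BB·DC·BA·C·BB·DC·BA·C·BB
    A ↦ BB
    B ↦ C
    C ↦ BA
    D ↦ DC

A->BB, B->C, C->BA, D->DC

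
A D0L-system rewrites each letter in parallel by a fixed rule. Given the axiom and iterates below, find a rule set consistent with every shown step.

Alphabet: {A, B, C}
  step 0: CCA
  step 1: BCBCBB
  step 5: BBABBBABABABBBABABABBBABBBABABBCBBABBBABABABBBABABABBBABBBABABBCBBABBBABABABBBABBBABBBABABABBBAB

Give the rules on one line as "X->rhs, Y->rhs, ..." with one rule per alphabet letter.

A->BB, B->AB, C->BC

  step 0 ⇒ step 1: CCA ⇒ BC·BC·BB
    A ↦ BB
    C ↦ BC
    B ↦ AB  (constrained at step 1)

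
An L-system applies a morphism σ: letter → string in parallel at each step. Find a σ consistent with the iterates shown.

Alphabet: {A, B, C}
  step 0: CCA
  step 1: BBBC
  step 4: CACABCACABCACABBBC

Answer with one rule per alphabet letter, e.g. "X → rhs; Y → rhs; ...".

A->BC, B->CA, C->B

  step 0 ⇒ step 1: CCA ⇒ B·B·BC
    A ↦ BC
    C ↦ B
    B ↦ CA  (constrained at step 1)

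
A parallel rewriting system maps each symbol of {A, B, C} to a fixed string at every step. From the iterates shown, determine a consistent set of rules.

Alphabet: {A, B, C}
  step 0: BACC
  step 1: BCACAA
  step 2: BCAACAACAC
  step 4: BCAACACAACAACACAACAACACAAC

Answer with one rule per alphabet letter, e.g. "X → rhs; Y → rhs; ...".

A->AC, B->BC, C->A

  step 1 ⇒ step 2: BCACAA ⇒ BC·A·AC·A·AC·AC
    A ↦ AC
    B ↦ BC
    C ↦ A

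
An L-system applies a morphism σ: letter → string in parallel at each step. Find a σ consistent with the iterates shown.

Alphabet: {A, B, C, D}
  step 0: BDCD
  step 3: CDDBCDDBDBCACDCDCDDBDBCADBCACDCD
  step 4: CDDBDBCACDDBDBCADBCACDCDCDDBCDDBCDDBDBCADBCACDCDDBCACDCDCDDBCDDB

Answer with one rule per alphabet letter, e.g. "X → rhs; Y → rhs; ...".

A->CD, B->CA, C->CD, D->DB

  step 3 ⇒ step 4: CDDBCDDBDBCACDCDCDDBDBCADBCACDCD ⇒ CD·DB·DB·CA·CD·DB·DB·CA·DB·CA·CD·CD·CD·DB·CD·DB·CD·DB·DB·CA·DB·CA·CD·CD·DB·CA·CD·CD·CD·DB·CD·DB
    A ↦ CD
    B ↦ CA
    C ↦ CD
    D ↦ DB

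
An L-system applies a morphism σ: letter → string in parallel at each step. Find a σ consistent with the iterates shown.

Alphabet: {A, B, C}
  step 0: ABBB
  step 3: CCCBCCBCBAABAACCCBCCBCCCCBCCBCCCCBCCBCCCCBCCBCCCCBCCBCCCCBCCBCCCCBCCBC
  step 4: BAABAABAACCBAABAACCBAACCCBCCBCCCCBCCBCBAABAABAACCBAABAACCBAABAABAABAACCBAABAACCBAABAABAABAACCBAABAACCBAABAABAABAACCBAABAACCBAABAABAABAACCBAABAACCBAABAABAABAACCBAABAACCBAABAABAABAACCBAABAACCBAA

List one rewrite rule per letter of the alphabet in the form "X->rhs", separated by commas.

  step 3 ⇒ step 4: CCCBCCBCBAABAACCCBCCBCCCCBCCBCCCCBCCBCCCCBCCBCCCCBCCBCCCCBCCBCCCCBCCBC ⇒ BAA·BAA·BAA·CC·BAA·BAA·CC·BAA·CC·CBC·CBC·CC·CBC·CBC·BAA·BAA·BAA·CC·BAA·BAA·CC·BAA·BAA·BAA·BAA·CC·BAA·BAA·CC·BAA·BAA·BAA·BAA·CC·BAA·BAA·CC·BAA·BAA·BAA·BAA·CC·BAA·BAA·CC·BAA·BAA·BAA·BAA·CC·BAA·BAA·CC·BAA·BAA·BAA·BAA·CC·BAA·BAA·CC·BAA·BAA·BAA·BAA·CC·BAA·BAA·CC·BAA
    A ↦ CBC
    B ↦ CC
    C ↦ BAA

A->CBC, B->CC, C->BAA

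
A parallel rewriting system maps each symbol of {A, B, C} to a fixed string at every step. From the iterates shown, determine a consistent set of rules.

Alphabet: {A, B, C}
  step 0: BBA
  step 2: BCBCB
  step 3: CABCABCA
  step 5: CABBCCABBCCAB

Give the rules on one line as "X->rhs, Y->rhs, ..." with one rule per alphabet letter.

A->C, B->CA, C->B

  step 2 ⇒ step 3: BCBCB ⇒ CA·B·CA·B·CA
    B ↦ CA
    C ↦ B
    A ↦ C  (constrained at step 0)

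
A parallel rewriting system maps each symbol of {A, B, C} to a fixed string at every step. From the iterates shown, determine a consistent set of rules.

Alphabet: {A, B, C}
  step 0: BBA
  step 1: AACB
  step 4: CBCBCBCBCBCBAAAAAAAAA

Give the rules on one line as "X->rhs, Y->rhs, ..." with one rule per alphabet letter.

  step 0 ⇒ step 1: BBA ⇒ A·A·CB
    A ↦ CB
    B ↦ A
    C ↦ AA  (constrained at step 1)

A->CB, B->A, C->AA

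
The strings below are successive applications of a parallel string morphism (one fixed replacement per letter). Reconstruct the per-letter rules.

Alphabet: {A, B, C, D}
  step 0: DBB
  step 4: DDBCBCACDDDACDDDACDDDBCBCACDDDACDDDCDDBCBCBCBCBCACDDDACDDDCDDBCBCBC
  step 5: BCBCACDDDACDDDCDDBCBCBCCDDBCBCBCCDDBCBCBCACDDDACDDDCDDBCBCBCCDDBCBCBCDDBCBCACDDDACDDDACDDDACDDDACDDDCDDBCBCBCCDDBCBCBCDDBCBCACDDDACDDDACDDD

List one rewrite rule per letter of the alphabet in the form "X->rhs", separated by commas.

A->C, B->ACD, C->DD, D->BC

  step 4 ⇒ step 5: DDBCBCACDDDACDDDACDDDBCBCACDDDACDDDCDDBCBCBCBCBCACDDDACDDDCDDBCBCBC ⇒ BC·BC·ACD·DD·ACD·DD·C·DD·BC·BC·BC·C·DD·BC·BC·BC·C·DD·BC·BC·BC·ACD·DD·ACD·DD·C·DD·BC·BC·BC·C·DD·BC·BC·BC·DD·BC·BC·ACD·DD·ACD·DD·ACD·DD·ACD·DD·ACD·DD·C·DD·BC·BC·BC·C·DD·BC·BC·BC·DD·BC·BC·ACD·DD·ACD·DD·ACD·DD
    A ↦ C
    B ↦ ACD
    C ↦ DD
    D ↦ BC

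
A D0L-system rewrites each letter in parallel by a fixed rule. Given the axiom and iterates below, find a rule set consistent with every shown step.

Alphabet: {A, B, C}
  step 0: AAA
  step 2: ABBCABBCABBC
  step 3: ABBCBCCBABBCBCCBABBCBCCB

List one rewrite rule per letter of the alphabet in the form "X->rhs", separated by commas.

A->AB, B->BC, C->CB

  step 2 ⇒ step 3: ABBCABBCABBC ⇒ AB·BC·BC·CB·AB·BC·BC·CB·AB·BC·BC·CB
    A ↦ AB
    B ↦ BC
    C ↦ CB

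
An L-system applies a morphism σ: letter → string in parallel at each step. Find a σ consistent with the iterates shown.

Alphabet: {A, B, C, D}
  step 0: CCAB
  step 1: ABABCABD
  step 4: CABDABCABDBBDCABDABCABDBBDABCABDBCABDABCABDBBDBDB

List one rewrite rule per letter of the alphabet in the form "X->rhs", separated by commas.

  step 0 ⇒ step 1: CCAB ⇒ AB·AB·CA·BD
    A ↦ CA
    B ↦ BD
    C ↦ AB
    D ↦ B  (constrained at step 1)

A->CA, B->BD, C->AB, D->B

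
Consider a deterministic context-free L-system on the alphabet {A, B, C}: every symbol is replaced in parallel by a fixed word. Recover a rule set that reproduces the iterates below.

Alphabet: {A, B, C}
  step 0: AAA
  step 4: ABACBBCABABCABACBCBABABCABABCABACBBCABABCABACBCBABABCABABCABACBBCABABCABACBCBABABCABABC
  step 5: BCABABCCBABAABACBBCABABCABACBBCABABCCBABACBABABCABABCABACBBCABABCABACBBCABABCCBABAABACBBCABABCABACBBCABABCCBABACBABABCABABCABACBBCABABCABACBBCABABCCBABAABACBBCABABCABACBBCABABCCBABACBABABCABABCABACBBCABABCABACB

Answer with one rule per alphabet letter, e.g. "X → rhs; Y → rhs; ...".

A->BC, B->ABA, C->CB

  step 4 ⇒ step 5: ABACBBCABABCABACBCBABABCABABCABACBBCABABCABACBCBABABCABABCABACBBCABABCABACBCBABABCABABC ⇒ BC·ABA·BC·CB·ABA·ABA·CB·BC·ABA·BC·ABA·CB·BC·ABA·BC·CB·ABA·CB·ABA·BC·ABA·BC·ABA·CB·BC·ABA·BC·ABA·CB·BC·ABA·BC·CB·ABA·ABA·CB·BC·ABA·BC·ABA·CB·BC·ABA·BC·CB·ABA·CB·ABA·BC·ABA·BC·ABA·CB·BC·ABA·BC·ABA·CB·BC·ABA·BC·CB·ABA·ABA·CB·BC·ABA·BC·ABA·CB·BC·ABA·BC·CB·ABA·CB·ABA·BC·ABA·BC·ABA·CB·BC·ABA·BC·ABA·CB
    A ↦ BC
    B ↦ ABA
    C ↦ CB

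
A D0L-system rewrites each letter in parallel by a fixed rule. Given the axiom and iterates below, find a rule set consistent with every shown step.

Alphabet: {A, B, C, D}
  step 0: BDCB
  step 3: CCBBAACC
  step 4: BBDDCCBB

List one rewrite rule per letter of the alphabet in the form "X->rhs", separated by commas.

  step 3 ⇒ step 4: CCBBAACC ⇒ B·B·D·D·C·C·B·B
    A ↦ C
    B ↦ D
    C ↦ B
    D ↦ AA  (constrained at step 0)

A->C, B->D, C->B, D->AA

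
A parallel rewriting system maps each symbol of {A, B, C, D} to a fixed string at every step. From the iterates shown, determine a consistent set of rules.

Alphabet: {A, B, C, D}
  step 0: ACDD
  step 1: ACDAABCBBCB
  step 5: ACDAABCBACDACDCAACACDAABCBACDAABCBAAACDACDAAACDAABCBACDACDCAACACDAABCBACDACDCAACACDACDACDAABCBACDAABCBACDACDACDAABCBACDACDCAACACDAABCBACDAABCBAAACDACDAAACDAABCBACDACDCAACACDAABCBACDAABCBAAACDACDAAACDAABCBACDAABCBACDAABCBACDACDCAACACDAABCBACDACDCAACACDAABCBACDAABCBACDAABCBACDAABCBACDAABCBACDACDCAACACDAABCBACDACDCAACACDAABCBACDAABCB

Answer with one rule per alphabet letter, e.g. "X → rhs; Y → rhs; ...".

  step 0 ⇒ step 1: ACDD ⇒ ACD·AA·BCB·BCB
    A ↦ ACD
    C ↦ AA
    D ↦ BCB
    B ↦ C  (constrained at step 1)

A->ACD, B->C, C->AA, D->BCB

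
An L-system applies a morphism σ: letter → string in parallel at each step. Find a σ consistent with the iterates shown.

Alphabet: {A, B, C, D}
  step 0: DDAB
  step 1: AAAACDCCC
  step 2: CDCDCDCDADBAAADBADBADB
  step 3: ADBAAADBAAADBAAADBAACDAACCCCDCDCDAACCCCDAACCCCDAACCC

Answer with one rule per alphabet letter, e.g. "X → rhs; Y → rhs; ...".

  step 2 ⇒ step 3: CDCDCDCDADBAAADBADBADB ⇒ ADB·AA·ADB·AA·ADB·AA·ADB·AA·CD·AA·CCC·CD·CD·CD·AA·CCC·CD·AA·CCC·CD·AA·CCC
    A ↦ CD
    B ↦ CCC
    C ↦ ADB
    D ↦ AA

A->CD, B->CCC, C->ADB, D->AA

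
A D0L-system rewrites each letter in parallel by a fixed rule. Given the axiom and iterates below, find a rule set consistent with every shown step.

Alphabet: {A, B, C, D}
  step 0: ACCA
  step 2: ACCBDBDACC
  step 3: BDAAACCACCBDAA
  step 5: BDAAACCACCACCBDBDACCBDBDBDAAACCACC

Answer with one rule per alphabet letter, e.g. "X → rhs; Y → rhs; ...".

A->BD, B->A, C->A, D->CC

  step 2 ⇒ step 3: ACCBDBDACC ⇒ BD·A·A·A·CC·A·CC·BD·A·A
    A ↦ BD
    B ↦ A
    C ↦ A
    D ↦ CC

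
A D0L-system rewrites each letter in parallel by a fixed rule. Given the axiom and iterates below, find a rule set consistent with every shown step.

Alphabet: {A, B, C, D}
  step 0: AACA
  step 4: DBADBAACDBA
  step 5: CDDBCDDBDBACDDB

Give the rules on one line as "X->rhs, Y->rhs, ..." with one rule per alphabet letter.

  step 4 ⇒ step 5: DBADBAACDBA ⇒ C·D·DB·C·D·DB·DB·A·C·D·DB
    A ↦ DB
    B ↦ D
    C ↦ A
    D ↦ C

A->DB, B->D, C->A, D->C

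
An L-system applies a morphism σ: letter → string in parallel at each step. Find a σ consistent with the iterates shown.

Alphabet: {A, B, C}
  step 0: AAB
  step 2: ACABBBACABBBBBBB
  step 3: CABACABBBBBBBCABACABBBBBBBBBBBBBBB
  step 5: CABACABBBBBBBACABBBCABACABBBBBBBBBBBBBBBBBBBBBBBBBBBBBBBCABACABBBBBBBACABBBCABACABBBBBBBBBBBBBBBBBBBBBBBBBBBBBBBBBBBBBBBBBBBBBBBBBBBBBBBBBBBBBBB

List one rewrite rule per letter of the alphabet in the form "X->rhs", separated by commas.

  step 2 ⇒ step 3: ACABBBACABBBBBBB ⇒ CAB·A·CAB·BB·BB·BB·CAB·A·CAB·BB·BB·BB·BB·BB·BB·BB
    A ↦ CAB
    B ↦ BB
    C ↦ A

A->CAB, B->BB, C->A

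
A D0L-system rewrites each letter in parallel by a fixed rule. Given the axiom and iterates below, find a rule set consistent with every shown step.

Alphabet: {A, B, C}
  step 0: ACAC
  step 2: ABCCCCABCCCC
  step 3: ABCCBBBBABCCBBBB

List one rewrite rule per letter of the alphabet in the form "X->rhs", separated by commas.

A->AB, B->CC, C->B

  step 2 ⇒ step 3: ABCCCCABCCCC ⇒ AB·CC·B·B·B·B·AB·CC·B·B·B·B
    A ↦ AB
    B ↦ CC
    C ↦ B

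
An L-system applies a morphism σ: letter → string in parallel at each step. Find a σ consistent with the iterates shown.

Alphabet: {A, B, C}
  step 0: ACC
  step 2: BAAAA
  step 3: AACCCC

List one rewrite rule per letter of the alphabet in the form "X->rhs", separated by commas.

  step 2 ⇒ step 3: BAAAA ⇒ AA·C·C·C·C
    A ↦ C
    B ↦ AA
    C ↦ B  (constrained at step 0)

A->C, B->AA, C->B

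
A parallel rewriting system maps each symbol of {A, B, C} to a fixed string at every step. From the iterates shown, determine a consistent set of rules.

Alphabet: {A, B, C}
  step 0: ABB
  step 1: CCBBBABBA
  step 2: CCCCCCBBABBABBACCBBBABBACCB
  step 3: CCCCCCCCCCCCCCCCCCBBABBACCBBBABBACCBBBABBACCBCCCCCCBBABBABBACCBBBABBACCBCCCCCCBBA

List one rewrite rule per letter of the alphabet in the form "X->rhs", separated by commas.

  step 2 ⇒ step 3: CCCCCCBBABBABBACCBBBABBACCB ⇒ CCC·CCC·CCC·CCC·CCC·CCC·BBA·BBA·CCB·BBA·BBA·CCB·BBA·BBA·CCB·CCC·CCC·BBA·BBA·BBA·CCB·BBA·BBA·CCB·CCC·CCC·BBA
    A ↦ CCB
    B ↦ BBA
    C ↦ CCC

A->CCB, B->BBA, C->CCC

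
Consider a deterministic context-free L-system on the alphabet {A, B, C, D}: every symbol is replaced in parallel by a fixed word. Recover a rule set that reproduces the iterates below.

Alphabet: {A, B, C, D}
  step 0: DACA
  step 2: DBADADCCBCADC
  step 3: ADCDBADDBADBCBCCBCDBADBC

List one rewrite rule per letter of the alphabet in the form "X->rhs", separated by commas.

  step 2 ⇒ step 3: DBADADCCBCADC ⇒ AD·C·DB·AD·DB·AD·BC·BC·C·BC·DB·AD·BC
    A ↦ DB
    B ↦ C
    C ↦ BC
    D ↦ AD

A->DB, B->C, C->BC, D->AD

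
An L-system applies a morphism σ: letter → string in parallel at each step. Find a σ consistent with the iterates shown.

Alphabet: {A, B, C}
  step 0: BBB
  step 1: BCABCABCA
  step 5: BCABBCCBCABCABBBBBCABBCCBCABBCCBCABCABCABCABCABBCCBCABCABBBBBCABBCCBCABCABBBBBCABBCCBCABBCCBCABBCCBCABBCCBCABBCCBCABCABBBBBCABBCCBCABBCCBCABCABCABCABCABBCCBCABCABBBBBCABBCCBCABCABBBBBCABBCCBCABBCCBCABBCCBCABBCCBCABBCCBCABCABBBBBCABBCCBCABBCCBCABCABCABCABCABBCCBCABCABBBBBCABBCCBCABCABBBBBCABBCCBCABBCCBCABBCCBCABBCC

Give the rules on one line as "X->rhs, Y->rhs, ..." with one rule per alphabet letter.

A->CC, B->BCA, C->BB

  step 0 ⇒ step 1: BBB ⇒ BCA·BCA·BCA
    B ↦ BCA
    A ↦ CC  (constrained at step 1)
    C ↦ BB  (constrained at step 1)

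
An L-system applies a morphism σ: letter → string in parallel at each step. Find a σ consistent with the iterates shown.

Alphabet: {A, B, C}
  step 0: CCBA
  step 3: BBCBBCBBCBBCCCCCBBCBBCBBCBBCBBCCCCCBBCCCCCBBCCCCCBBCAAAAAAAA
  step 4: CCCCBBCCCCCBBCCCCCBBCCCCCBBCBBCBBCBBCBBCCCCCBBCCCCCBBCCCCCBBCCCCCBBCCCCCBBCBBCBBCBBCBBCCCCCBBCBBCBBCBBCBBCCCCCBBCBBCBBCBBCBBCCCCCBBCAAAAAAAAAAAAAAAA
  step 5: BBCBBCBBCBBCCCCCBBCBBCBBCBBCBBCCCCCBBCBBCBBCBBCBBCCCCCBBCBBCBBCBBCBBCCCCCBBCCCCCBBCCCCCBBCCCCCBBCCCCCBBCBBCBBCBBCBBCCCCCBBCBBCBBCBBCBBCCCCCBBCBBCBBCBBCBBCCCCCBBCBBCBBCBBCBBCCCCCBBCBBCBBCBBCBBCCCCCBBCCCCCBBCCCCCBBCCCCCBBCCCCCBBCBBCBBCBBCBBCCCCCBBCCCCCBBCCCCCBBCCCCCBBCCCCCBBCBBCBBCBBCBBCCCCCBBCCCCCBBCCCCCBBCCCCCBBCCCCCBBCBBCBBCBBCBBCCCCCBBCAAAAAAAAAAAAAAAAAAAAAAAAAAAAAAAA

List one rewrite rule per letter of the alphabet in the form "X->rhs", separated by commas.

A->AA, B->CC, C->BBC

  step 4 ⇒ step 5: CCCCBBCCCCCBBCCCCCBBCCCCCBBCBBCBBCBBCBBCCCCCBBCCCCCBBCCCCCBBCCCCCBBCCCCCBBCBBCBBCBBCBBCCCCCBBCBBCBBCBBCBBCCCCCBBCBBCBBCBBCBBCCCCCBBCAAAAAAAAAAAAAAAA ⇒ BBC·BBC·BBC·BBC·CC·CC·BBC·BBC·BBC·BBC·BBC·CC·CC·BBC·BBC·BBC·BBC·BBC·CC·CC·BBC·BBC·BBC·BBC·BBC·CC·CC·BBC·CC·CC·BBC·CC·CC·BBC·CC·CC·BBC·CC·CC·BBC·BBC·BBC·BBC·BBC·CC·CC·BBC·BBC·BBC·BBC·BBC·CC·CC·BBC·BBC·BBC·BBC·BBC·CC·CC·BBC·BBC·BBC·BBC·BBC·CC·CC·BBC·BBC·BBC·BBC·BBC·CC·CC·BBC·CC·CC·BBC·CC·CC·BBC·CC·CC·BBC·CC·CC·BBC·BBC·BBC·BBC·BBC·CC·CC·BBC·CC·CC·BBC·CC·CC·BBC·CC·CC·BBC·CC·CC·BBC·BBC·BBC·BBC·BBC·CC·CC·BBC·CC·CC·BBC·CC·CC·BBC·CC·CC·BBC·CC·CC·BBC·BBC·BBC·BBC·BBC·CC·CC·BBC·AA·AA·AA·AA·AA·AA·AA·AA·AA·AA·AA·AA·AA·AA·AA·AA
    A ↦ AA
    B ↦ CC
    C ↦ BBC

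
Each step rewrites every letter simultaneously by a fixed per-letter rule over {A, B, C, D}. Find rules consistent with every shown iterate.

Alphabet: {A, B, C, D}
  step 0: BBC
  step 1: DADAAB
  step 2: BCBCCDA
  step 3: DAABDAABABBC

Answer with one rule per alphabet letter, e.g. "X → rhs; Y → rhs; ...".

A->C, B->DA, C->AB, D->B

  step 2 ⇒ step 3: BCBCCDA ⇒ DA·AB·DA·AB·AB·B·C
    A ↦ C
    B ↦ DA
    C ↦ AB
    D ↦ B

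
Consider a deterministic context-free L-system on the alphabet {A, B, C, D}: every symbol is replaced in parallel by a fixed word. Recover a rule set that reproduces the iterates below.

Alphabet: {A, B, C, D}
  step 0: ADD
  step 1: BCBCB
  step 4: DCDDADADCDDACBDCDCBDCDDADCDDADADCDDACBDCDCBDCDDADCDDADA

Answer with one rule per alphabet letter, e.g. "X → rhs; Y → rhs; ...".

  step 0 ⇒ step 1: ADD ⇒ B·CB·CB
    A ↦ B
    D ↦ CB
    B ↦ DA  (constrained at step 1)
    C ↦ DCD  (constrained at step 1)

A->B, B->DA, C->DCD, D->CB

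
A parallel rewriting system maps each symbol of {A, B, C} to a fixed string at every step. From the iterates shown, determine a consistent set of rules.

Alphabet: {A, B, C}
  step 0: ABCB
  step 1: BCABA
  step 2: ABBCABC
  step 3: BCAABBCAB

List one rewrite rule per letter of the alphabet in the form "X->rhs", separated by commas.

A->BC, B->A, C->B

  step 2 ⇒ step 3: ABBCABC ⇒ BC·A·A·B·BC·A·B
    A ↦ BC
    B ↦ A
    C ↦ B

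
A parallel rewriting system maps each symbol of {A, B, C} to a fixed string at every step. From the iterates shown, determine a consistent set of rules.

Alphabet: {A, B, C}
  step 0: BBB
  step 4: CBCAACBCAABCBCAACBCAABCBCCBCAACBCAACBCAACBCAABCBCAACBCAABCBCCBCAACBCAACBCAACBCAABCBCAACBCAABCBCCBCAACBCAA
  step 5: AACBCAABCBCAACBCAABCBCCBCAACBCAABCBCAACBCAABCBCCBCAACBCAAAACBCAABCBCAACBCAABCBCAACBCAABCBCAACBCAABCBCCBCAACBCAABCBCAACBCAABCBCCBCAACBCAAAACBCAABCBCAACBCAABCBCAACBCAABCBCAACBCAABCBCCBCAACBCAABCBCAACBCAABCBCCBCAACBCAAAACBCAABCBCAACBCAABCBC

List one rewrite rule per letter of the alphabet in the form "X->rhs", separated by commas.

A->BC, B->CBC, C->AA

  step 4 ⇒ step 5: CBCAACBCAABCBCAACBCAABCBCCBCAACBCAACBCAACBCAABCBCAACBCAABCBCCBCAACBCAACBCAACBCAABCBCAACBCAABCBCCBCAACBCAA ⇒ AA·CBC·AA·BC·BC·AA·CBC·AA·BC·BC·CBC·AA·CBC·AA·BC·BC·AA·CBC·AA·BC·BC·CBC·AA·CBC·AA·AA·CBC·AA·BC·BC·AA·CBC·AA·BC·BC·AA·CBC·AA·BC·BC·AA·CBC·AA·BC·BC·CBC·AA·CBC·AA·BC·BC·AA·CBC·AA·BC·BC·CBC·AA·CBC·AA·AA·CBC·AA·BC·BC·AA·CBC·AA·BC·BC·AA·CBC·AA·BC·BC·AA·CBC·AA·BC·BC·CBC·AA·CBC·AA·BC·BC·AA·CBC·AA·BC·BC·CBC·AA·CBC·AA·AA·CBC·AA·BC·BC·AA·CBC·AA·BC·BC
    A ↦ BC
    B ↦ CBC
    C ↦ AA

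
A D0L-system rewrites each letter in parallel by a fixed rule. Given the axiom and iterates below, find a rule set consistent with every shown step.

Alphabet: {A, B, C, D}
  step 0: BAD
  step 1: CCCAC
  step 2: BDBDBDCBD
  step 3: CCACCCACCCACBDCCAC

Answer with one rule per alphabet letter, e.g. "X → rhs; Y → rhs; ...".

  step 2 ⇒ step 3: BDBDBDCBD ⇒ CC·AC·CC·AC·CC·AC·BD·CC·AC
    B ↦ CC
    C ↦ BD
    D ↦ AC
  step 0 ⇒ step 1: BAD ⇒ CC·C·AC
    A ↦ C

A->C, B->CC, C->BD, D->AC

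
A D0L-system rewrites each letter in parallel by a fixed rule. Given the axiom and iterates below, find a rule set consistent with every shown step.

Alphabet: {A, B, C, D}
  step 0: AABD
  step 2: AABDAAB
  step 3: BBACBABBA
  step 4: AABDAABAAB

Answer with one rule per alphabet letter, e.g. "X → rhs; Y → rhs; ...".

A->B, B->A, C->DA, D->CBA

  step 3 ⇒ step 4: BBACBABBA ⇒ A·A·B·DA·A·B·A·A·B
    A ↦ B
    B ↦ A
    C ↦ DA
  step 2 ⇒ step 3: AABDAAB ⇒ B·B·A·CBA·B·B·A
    D ↦ CBA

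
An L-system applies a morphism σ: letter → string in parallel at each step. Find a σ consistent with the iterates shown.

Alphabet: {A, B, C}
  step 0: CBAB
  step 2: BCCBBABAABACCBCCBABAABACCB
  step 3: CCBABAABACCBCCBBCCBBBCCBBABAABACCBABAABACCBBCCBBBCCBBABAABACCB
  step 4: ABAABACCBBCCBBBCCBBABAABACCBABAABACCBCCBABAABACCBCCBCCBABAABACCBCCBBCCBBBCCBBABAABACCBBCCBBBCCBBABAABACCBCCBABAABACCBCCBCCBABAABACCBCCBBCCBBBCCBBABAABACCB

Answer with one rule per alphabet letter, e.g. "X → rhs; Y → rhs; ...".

A->B, B->CCB, C->ABA

  step 3 ⇒ step 4: CCBABAABACCBCCBBCCBBBCCBBABAABACCBABAABACCBBCCBBBCCBBABAABACCB ⇒ ABA·ABA·CCB·B·CCB·B·B·CCB·B·ABA·ABA·CCB·ABA·ABA·CCB·CCB·ABA·ABA·CCB·CCB·CCB·ABA·ABA·CCB·CCB·B·CCB·B·B·CCB·B·ABA·ABA·CCB·B·CCB·B·B·CCB·B·ABA·ABA·CCB·CCB·ABA·ABA·CCB·CCB·CCB·ABA·ABA·CCB·CCB·B·CCB·B·B·CCB·B·ABA·ABA·CCB
    A ↦ B
    B ↦ CCB
    C ↦ ABA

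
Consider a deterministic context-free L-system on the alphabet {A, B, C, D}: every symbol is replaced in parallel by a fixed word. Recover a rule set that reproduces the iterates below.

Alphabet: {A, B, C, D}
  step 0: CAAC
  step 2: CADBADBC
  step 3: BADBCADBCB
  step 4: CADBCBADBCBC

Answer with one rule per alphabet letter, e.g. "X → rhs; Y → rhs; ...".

A->AD, B->C, C->B, D->B

  step 3 ⇒ step 4: BADBCADBCB ⇒ C·AD·B·C·B·AD·B·C·B·C
    A ↦ AD
    B ↦ C
    C ↦ B
    D ↦ B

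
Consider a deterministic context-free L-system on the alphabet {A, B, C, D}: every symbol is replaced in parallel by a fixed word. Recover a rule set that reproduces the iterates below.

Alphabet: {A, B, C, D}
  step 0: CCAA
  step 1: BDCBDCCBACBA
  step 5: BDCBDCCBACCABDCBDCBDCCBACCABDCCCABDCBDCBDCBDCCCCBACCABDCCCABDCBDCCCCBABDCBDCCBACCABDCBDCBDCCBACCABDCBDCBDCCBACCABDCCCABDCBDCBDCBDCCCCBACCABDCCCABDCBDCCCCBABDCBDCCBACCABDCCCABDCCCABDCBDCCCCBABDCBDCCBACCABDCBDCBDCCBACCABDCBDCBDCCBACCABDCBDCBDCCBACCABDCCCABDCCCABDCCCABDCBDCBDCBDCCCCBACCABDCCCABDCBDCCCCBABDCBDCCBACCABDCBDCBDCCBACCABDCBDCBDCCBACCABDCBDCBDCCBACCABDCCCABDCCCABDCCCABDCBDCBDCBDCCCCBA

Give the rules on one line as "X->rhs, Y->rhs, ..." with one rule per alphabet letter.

A->CBA, B->CC, C->BDC, D->A

  step 0 ⇒ step 1: CCAA ⇒ BDC·BDC·CBA·CBA
    A ↦ CBA
    C ↦ BDC
    B ↦ CC  (constrained at step 1)
    D ↦ A  (constrained at step 1)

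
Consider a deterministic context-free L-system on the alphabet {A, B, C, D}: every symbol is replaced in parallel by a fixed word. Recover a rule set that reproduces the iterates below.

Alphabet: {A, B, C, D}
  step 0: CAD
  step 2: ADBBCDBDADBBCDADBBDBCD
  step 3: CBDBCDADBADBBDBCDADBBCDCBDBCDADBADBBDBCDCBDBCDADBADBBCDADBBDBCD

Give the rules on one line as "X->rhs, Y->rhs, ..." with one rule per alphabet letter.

  step 2 ⇒ step 3: ADBBCDBDADBBCDADBBDBCD ⇒ CBD·BCD·ADB·ADB·BD·BCD·ADB·BCD·CBD·BCD·ADB·ADB·BD·BCD·CBD·BCD·ADB·ADB·BCD·ADB·BD·BCD
    A ↦ CBD
    B ↦ ADB
    C ↦ BD
    D ↦ BCD

A->CBD, B->ADB, C->BD, D->BCD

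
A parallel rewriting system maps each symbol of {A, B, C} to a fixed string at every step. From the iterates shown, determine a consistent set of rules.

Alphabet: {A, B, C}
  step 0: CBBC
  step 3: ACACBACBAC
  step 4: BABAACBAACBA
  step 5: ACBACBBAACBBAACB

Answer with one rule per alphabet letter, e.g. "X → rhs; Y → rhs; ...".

  step 4 ⇒ step 5: BABAACBAACBA ⇒ AC·B·AC·B·B·A·AC·B·B·A·AC·B
    A ↦ B
    B ↦ AC
    C ↦ A

A->B, B->AC, C->A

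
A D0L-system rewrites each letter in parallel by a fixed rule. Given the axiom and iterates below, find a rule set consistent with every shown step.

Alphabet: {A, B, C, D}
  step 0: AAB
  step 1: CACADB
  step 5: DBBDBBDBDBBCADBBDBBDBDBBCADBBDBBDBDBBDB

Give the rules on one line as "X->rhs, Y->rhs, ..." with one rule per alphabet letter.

  step 0 ⇒ step 1: AAB ⇒ CA·CA·DB
    A ↦ CA
    B ↦ DB
    C ↦ B  (constrained at step 1)
    D ↦ B  (constrained at step 1)

A->CA, B->DB, C->B, D->B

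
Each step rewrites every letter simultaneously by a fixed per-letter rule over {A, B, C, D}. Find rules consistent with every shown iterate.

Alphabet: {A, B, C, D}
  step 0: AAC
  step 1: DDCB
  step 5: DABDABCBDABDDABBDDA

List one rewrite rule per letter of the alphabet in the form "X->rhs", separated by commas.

A->D, B->DA, C->CB, D->B

  step 0 ⇒ step 1: AAC ⇒ D·D·CB
    A ↦ D
    C ↦ CB
    B ↦ DA  (constrained at step 1)
    D ↦ B  (constrained at step 1)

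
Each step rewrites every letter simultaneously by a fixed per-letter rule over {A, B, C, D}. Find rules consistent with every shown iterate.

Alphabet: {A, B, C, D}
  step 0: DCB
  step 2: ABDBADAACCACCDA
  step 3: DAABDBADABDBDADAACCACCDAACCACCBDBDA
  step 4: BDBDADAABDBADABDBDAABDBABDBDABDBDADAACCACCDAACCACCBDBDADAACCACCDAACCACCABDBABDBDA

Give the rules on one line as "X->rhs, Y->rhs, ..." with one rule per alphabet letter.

A->DA, B->A, C->ACC, D->BDB

  step 3 ⇒ step 4: DAABDBADABDBDADAACCACCDAACCACCBDBDA ⇒ BDB·DA·DA·A·BDB·A·DA·BDB·DA·A·BDB·A·BDB·DA·BDB·DA·DA·ACC·ACC·DA·ACC·ACC·BDB·DA·DA·ACC·ACC·DA·ACC·ACC·A·BDB·A·BDB·DA
    A ↦ DA
    B ↦ A
    C ↦ ACC
    D ↦ BDB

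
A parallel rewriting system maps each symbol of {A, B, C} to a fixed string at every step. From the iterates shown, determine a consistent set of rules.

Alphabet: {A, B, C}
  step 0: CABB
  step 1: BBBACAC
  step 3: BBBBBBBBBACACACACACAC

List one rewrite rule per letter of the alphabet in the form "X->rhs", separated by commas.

  step 0 ⇒ step 1: CABB ⇒ B·BB·AC·AC
    A ↦ BB
    B ↦ AC
    C ↦ B

A->BB, B->AC, C->B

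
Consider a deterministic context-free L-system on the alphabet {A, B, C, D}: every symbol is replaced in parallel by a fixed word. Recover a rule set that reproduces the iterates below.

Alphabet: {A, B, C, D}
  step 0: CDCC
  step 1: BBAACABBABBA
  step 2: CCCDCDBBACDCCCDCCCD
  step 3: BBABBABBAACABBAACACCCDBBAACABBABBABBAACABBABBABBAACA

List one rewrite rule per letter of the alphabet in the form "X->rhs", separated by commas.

A->CD, B->C, C->BBA, D->ACA

  step 2 ⇒ step 3: CCCDCDBBACDCCCDCCCD ⇒ BBA·BBA·BBA·ACA·BBA·ACA·C·C·CD·BBA·ACA·BBA·BBA·BBA·ACA·BBA·BBA·BBA·ACA
    A ↦ CD
    B ↦ C
    C ↦ BBA
    D ↦ ACA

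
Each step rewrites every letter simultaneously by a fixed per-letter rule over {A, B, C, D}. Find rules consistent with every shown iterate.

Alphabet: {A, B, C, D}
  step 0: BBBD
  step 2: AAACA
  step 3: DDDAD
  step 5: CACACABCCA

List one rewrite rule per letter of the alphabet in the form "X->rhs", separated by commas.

A->D, B->C, C->A, D->BC

  step 2 ⇒ step 3: AAACA ⇒ D·D·D·A·D
    A ↦ D
    C ↦ A
    B ↦ C  (constrained at step 0)
    D ↦ BC  (constrained at step 0)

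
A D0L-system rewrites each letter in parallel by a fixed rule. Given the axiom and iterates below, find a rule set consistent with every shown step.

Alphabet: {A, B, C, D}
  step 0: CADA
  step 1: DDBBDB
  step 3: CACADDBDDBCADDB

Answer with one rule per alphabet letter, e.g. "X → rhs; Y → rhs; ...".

  step 0 ⇒ step 1: CADA ⇒ D·DB·B·DB
    A ↦ DB
    C ↦ D
    D ↦ B
    B ↦ CA  (constrained at step 1)

A->DB, B->CA, C->D, D->B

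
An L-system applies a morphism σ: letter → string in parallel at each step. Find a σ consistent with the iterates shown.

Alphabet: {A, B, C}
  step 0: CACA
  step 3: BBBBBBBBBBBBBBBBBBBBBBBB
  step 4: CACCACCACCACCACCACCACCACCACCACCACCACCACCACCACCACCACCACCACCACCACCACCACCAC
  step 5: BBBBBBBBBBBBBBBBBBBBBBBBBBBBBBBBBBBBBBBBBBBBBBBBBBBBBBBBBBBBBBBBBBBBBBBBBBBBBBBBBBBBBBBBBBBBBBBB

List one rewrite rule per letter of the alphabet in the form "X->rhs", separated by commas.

A->BB, B->CAC, C->B

  step 4 ⇒ step 5: CACCACCACCACCACCACCACCACCACCACCACCACCACCACCACCACCACCACCACCACCACCACCACCAC ⇒ B·BB·B·B·BB·B·B·BB·B·B·BB·B·B·BB·B·B·BB·B·B·BB·B·B·BB·B·B·BB·B·B·BB·B·B·BB·B·B·BB·B·B·BB·B·B·BB·B·B·BB·B·B·BB·B·B·BB·B·B·BB·B·B·BB·B·B·BB·B·B·BB·B·B·BB·B·B·BB·B·B·BB·B
    A ↦ BB
    C ↦ B
  step 3 ⇒ step 4: BBBBBBBBBBBBBBBBBBBBBBBB ⇒ CAC·CAC·CAC·CAC·CAC·CAC·CAC·CAC·CAC·CAC·CAC·CAC·CAC·CAC·CAC·CAC·CAC·CAC·CAC·CAC·CAC·CAC·CAC·CAC
    B ↦ CAC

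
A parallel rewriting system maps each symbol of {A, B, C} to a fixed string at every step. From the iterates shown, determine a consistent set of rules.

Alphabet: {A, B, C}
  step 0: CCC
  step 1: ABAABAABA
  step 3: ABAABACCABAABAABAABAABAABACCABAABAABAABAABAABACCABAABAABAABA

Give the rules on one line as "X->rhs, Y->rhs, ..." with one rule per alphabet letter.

A->CC, B->ACC, C->ABA

  step 0 ⇒ step 1: CCC ⇒ ABA·ABA·ABA
    C ↦ ABA
    A ↦ CC  (constrained at step 1)
    B ↦ ACC  (constrained at step 1)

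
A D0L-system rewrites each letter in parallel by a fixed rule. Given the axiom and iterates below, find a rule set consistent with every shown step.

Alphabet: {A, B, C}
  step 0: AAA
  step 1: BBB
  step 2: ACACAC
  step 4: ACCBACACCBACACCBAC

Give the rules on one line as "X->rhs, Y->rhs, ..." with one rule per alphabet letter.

A->B, B->AC, C->CB

  step 1 ⇒ step 2: BBB ⇒ AC·AC·AC
    B ↦ AC
  step 0 ⇒ step 1: AAA ⇒ B·B·B
    A ↦ B
    C ↦ CB  (constrained at step 2)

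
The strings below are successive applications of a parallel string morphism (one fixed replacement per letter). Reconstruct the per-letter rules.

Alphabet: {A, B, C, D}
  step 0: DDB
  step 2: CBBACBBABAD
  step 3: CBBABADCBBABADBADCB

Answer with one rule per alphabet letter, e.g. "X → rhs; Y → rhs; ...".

  step 2 ⇒ step 3: CBBACBBABAD ⇒ CB·BA·BA·D·CB·BA·BA·D·BA·D·CB
    A ↦ D
    B ↦ BA
    C ↦ CB
    D ↦ CB

A->D, B->BA, C->CB, D->CB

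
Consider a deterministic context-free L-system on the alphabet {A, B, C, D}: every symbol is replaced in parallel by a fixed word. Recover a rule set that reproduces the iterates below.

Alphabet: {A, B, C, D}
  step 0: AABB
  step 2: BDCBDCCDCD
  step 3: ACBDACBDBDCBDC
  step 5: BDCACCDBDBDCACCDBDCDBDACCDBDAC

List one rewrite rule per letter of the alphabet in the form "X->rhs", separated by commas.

A->CD, B->A, C->BD, D->C

  step 2 ⇒ step 3: BDCBDCCDCD ⇒ A·C·BD·A·C·BD·BD·C·BD·C
    B ↦ A
    C ↦ BD
    D ↦ C
    A ↦ CD  (constrained at step 0)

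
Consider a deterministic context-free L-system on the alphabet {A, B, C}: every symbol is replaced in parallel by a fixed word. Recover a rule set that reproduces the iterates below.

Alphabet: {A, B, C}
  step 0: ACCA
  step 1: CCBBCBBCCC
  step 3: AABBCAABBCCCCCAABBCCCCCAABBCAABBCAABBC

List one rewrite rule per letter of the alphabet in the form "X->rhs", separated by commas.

  step 0 ⇒ step 1: ACCA ⇒ CC·BBC·BBC·CC
    A ↦ CC
    C ↦ BBC
    B ↦ A  (constrained at step 1)

A->CC, B->A, C->BBC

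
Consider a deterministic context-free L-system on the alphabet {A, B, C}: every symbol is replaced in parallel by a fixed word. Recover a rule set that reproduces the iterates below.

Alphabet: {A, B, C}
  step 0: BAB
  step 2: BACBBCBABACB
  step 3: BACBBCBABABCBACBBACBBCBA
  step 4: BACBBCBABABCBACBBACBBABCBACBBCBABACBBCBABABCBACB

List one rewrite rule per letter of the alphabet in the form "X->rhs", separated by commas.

A->CB, B->BA, C->BC

  step 3 ⇒ step 4: BACBBCBABABCBACBBACBBCBA ⇒ BA·CB·BC·BA·BA·BC·BA·CB·BA·CB·BA·BC·BA·CB·BC·BA·BA·CB·BC·BA·BA·BC·BA·CB
    A ↦ CB
    B ↦ BA
    C ↦ BC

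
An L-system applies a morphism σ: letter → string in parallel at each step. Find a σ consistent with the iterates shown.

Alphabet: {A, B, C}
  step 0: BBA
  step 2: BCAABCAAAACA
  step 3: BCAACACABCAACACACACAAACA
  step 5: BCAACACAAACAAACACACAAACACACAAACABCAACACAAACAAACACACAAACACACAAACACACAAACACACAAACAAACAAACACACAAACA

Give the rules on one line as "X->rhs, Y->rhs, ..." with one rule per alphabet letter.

  step 2 ⇒ step 3: BCAABCAAAACA ⇒ BC·AA·CA·CA·BC·AA·CA·CA·CA·CA·AA·CA
    A ↦ CA
    B ↦ BC
    C ↦ AA

A->CA, B->BC, C->AA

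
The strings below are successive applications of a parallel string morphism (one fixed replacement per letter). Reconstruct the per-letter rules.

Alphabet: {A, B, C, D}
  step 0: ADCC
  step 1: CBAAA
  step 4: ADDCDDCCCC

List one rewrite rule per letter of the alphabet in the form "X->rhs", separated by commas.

A->C, B->DD, C->A, D->BA

  step 0 ⇒ step 1: ADCC ⇒ C·BA·A·A
    A ↦ C
    C ↦ A
    D ↦ BA
    B ↦ DD  (constrained at step 1)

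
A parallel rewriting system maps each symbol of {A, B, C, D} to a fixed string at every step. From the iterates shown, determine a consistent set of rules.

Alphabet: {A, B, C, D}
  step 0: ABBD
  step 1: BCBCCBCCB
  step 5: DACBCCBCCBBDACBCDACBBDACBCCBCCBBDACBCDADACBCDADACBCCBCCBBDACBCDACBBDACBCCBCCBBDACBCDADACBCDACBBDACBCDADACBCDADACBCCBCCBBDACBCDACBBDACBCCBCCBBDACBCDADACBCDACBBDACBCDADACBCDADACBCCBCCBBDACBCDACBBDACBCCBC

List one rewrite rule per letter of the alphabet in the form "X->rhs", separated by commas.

  step 0 ⇒ step 1: ABBD ⇒ B·CBC·CBC·CB
    A ↦ B
    B ↦ CBC
    D ↦ CB
    C ↦ DA  (constrained at step 1)

A->B, B->CBC, C->DA, D->CB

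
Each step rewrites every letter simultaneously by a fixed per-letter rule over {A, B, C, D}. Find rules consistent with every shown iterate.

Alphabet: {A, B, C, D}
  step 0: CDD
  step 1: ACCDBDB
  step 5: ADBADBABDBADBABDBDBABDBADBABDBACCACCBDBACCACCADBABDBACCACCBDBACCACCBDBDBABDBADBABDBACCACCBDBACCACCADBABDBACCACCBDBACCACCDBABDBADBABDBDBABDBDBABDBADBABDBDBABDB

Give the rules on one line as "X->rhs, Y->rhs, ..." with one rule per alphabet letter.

A->BDB, B->A, C->ACC, D->DB

  step 0 ⇒ step 1: CDD ⇒ ACC·DB·DB
    C ↦ ACC
    D ↦ DB
    A ↦ BDB  (constrained at step 1)
    B ↦ A  (constrained at step 1)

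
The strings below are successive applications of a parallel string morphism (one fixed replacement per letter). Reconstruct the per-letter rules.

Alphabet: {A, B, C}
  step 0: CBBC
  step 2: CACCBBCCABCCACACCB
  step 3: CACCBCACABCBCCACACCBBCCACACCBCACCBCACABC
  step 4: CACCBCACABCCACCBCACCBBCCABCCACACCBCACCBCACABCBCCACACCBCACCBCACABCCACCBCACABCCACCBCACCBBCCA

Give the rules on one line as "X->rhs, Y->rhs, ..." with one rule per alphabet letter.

  step 3 ⇒ step 4: CACCBCACABCBCCACACCBBCCACACCBCACCBCACABC ⇒ CA·CCB·CA·CA·BC·CA·CCB·CA·CCB·BC·CA·BC·CA·CA·CCB·CA·CCB·CA·CA·BC·BC·CA·CA·CCB·CA·CCB·CA·CA·BC·CA·CCB·CA·CA·BC·CA·CCB·CA·CCB·BC·CA
    A ↦ CCB
    B ↦ BC
    C ↦ CA

A->CCB, B->BC, C->CA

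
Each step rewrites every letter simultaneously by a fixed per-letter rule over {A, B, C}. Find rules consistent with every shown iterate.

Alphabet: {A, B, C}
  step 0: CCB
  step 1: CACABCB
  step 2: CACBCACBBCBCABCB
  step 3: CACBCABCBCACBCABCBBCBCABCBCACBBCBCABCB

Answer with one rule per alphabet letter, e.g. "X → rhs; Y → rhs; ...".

A->CB, B->BCB, C->CA

  step 2 ⇒ step 3: CACBCACBBCBCABCB ⇒ CA·CB·CA·BCB·CA·CB·CA·BCB·BCB·CA·BCB·CA·CB·BCB·CA·BCB
    A ↦ CB
    B ↦ BCB
    C ↦ CA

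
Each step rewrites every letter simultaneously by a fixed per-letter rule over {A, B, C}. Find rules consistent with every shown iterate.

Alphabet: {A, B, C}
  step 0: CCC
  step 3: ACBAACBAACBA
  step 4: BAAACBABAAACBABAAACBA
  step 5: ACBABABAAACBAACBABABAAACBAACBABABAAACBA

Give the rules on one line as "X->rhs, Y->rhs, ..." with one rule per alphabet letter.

  step 4 ⇒ step 5: BAAACBABAAACBABAAACBA ⇒ AC·BA·BA·BA·A·AC·BA·AC·BA·BA·BA·A·AC·BA·AC·BA·BA·BA·A·AC·BA
    A ↦ BA
    B ↦ AC
    C ↦ A

A->BA, B->AC, C->A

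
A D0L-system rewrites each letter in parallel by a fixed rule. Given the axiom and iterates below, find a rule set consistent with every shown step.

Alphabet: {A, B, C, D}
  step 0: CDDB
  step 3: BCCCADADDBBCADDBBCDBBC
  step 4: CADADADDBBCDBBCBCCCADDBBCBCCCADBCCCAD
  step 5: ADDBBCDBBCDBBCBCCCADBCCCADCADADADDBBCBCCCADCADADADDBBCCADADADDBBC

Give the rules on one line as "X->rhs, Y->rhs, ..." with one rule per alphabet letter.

  step 4 ⇒ step 5: CADADADDBBCDBBCBCCCADDBBCBCCCADBCCCAD ⇒ AD·DB·BC·DB·BC·DB·BC·BC·C·C·AD·BC·C·C·AD·C·AD·AD·AD·DB·BC·BC·C·C·AD·C·AD·AD·AD·DB·BC·C·AD·AD·AD·DB·BC
    A ↦ DB
    B ↦ C
    C ↦ AD
    D ↦ BC

A->DB, B->C, C->AD, D->BC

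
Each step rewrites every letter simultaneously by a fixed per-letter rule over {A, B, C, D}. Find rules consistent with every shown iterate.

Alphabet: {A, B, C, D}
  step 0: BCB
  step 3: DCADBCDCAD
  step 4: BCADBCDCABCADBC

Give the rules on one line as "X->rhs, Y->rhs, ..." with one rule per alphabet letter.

A->D, B->DC, C->A, D->BC

  step 3 ⇒ step 4: DCADBCDCAD ⇒ BC·A·D·BC·DC·A·BC·A·D·BC
    A ↦ D
    B ↦ DC
    C ↦ A
    D ↦ BC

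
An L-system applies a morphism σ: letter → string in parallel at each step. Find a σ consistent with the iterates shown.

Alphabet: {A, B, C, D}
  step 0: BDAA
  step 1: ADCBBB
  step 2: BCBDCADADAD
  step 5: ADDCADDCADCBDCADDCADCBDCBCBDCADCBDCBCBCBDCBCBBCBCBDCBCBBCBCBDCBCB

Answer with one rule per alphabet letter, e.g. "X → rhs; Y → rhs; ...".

A->B, B->AD, C->DC, D->CB

  step 1 ⇒ step 2: ADCBBB ⇒ B·CB·DC·AD·AD·AD
    A ↦ B
    B ↦ AD
    C ↦ DC
    D ↦ CB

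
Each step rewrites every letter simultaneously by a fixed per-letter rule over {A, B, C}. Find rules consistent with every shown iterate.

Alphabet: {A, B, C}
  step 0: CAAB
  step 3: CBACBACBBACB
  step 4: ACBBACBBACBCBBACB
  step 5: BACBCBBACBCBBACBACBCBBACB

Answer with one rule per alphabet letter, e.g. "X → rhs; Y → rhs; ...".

  step 4 ⇒ step 5: ACBBACBBACBCBBACB ⇒ B·A·CB·CB·B·A·CB·CB·B·A·CB·A·CB·CB·B·A·CB
    A ↦ B
    B ↦ CB
    C ↦ A

A->B, B->CB, C->A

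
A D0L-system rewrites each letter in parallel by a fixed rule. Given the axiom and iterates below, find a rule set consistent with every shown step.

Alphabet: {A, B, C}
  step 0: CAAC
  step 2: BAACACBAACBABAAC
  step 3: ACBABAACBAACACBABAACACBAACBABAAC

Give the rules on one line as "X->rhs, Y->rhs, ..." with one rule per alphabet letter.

  step 2 ⇒ step 3: BAACACBAACBABAAC ⇒ AC·BA·BA·AC·BA·AC·AC·BA·BA·AC·AC·BA·AC·BA·BA·AC
    A ↦ BA
    B ↦ AC
    C ↦ AC

A->BA, B->AC, C->AC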